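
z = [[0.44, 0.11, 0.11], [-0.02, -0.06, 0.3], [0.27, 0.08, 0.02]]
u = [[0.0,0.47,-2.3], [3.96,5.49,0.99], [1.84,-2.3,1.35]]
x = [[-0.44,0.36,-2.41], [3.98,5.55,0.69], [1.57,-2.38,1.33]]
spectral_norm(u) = 6.87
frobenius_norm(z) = 0.63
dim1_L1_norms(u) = [2.77, 10.44, 5.49]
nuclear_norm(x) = 12.05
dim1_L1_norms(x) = [3.21, 10.22, 5.28]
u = z + x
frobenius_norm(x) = 7.95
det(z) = -0.00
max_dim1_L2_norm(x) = 6.86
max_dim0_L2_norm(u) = 5.97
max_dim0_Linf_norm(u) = 5.49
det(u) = 42.53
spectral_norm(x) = 6.93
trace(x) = 6.44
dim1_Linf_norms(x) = [2.41, 5.55, 2.38]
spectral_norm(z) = 0.54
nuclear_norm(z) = 0.86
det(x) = 38.34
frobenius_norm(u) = 7.93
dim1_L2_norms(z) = [0.47, 0.31, 0.28]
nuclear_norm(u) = 12.16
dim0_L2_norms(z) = [0.52, 0.15, 0.32]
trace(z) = 0.40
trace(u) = 6.84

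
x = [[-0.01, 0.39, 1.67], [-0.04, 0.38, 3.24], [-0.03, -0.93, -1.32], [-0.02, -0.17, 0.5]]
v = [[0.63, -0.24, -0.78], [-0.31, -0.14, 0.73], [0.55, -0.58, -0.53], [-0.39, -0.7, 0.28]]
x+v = [[0.62, 0.15, 0.89], [-0.35, 0.24, 3.97], [0.52, -1.51, -1.85], [-0.41, -0.87, 0.78]]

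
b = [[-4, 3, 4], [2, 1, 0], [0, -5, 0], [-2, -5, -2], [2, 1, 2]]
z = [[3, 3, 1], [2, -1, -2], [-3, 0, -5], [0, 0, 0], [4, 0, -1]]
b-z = [[-7, 0, 3], [0, 2, 2], [3, -5, 5], [-2, -5, -2], [-2, 1, 3]]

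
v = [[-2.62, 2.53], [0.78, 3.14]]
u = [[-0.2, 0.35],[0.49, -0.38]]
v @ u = [[1.76, -1.88], [1.38, -0.92]]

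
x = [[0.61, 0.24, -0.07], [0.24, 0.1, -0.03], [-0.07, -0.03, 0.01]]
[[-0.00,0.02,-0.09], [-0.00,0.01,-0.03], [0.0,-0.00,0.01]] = x @[[0.06, 0.06, -0.1], [-0.11, -0.09, -0.11], [0.15, -0.05, -0.03]]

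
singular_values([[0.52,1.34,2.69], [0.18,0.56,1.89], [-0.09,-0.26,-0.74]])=[3.71, 0.32, 0.0]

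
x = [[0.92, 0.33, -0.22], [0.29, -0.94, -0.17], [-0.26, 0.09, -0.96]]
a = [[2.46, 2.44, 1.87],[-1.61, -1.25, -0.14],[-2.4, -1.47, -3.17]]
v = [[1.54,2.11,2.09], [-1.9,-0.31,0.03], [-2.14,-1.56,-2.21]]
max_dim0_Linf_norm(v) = 2.21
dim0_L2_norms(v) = [3.25, 2.64, 3.04]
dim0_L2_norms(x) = [1.0, 1.0, 1.0]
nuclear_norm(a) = 7.86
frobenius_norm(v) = 5.18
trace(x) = -0.98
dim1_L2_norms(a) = [3.94, 2.04, 4.24]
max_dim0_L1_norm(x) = 1.47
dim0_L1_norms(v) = [5.58, 3.98, 4.33]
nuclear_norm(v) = 6.86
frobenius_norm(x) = 1.73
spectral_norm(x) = 1.00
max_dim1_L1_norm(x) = 1.47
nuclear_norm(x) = 3.00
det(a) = -3.58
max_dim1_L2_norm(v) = 3.45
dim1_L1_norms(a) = [6.77, 3.0, 7.04]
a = v + x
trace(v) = -0.98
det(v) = -3.06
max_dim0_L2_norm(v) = 3.25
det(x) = 1.00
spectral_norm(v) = 4.93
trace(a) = -1.96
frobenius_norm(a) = 6.14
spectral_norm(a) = 5.92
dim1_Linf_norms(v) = [2.11, 1.9, 2.21]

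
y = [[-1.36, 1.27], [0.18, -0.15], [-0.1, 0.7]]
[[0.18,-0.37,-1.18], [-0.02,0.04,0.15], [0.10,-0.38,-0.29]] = y @ [[-0.00, -0.27, 0.56],[0.14, -0.58, -0.33]]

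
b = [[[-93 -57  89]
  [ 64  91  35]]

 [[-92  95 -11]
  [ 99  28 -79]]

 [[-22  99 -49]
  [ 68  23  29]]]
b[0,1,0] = 64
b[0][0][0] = -93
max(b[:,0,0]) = -22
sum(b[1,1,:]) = 48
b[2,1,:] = [68, 23, 29]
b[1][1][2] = -79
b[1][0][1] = 95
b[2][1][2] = 29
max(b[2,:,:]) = 99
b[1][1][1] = 28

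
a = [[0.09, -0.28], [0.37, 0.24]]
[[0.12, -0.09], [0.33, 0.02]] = a@[[0.96, -0.12], [-0.12, 0.27]]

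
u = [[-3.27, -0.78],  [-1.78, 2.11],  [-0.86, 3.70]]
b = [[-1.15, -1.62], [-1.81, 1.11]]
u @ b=[[5.17, 4.43], [-1.77, 5.23], [-5.71, 5.50]]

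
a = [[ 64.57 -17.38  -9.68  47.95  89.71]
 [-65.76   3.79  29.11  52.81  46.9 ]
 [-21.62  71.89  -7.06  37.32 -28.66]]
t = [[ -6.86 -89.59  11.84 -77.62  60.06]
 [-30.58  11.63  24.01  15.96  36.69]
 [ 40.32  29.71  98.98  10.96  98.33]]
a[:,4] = [89.71, 46.9, -28.66]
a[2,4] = -28.66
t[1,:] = [-30.58, 11.63, 24.01, 15.96, 36.69]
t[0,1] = -89.59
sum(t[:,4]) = 195.07999999999998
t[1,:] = [-30.58, 11.63, 24.01, 15.96, 36.69]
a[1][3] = 52.81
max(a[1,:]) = 52.81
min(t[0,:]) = -89.59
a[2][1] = 71.89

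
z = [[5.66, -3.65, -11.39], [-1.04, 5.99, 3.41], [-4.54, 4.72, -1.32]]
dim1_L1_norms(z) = [20.7, 10.44, 10.58]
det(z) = -328.17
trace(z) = 10.33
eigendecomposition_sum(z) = [[-1.45, 1.14, -4.09],  [0.33, -0.26, 0.93],  [-1.63, 1.28, -4.6]] + [[5.86, -8.32, -6.90], [-2.38, 3.38, 2.8], [-2.75, 3.90, 3.23]] + [[1.25, 3.53, -0.40], [1.01, 2.87, -0.32], [-0.16, -0.46, 0.05]]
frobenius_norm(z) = 16.38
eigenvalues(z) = [-6.31, 12.48, 4.17]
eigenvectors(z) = [[-0.66, -0.85, -0.77], [0.15, 0.35, -0.63], [-0.74, 0.40, 0.10]]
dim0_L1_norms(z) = [11.24, 14.36, 16.12]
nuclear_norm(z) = 24.63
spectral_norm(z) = 14.56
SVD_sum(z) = [[5.73,-5.94,-9.99], [-2.58,2.67,4.5], [-1.4,1.45,2.43]] + [[-0.79, 1.86, -1.56], [-0.80, 1.9, -1.59], [-1.74, 4.12, -3.45]] + [[0.71, 0.43, 0.15], [2.34, 1.41, 0.51], [-1.4, -0.85, -0.30]]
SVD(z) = [[-0.89,-0.38,-0.25], [0.40,-0.39,-0.83], [0.22,-0.84,0.5]] @ diag([14.555684717885454, 6.722959140581244, 3.3535448092415394]) @ [[-0.44, 0.46, 0.77],  [0.31, -0.73, 0.61],  [-0.84, -0.51, -0.18]]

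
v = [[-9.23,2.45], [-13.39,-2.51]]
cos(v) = [[62.38, -10.96],[59.91, 32.32]]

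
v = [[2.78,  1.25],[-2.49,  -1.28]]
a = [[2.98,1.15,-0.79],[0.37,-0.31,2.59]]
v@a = [[8.75, 2.81, 1.04], [-7.89, -2.47, -1.35]]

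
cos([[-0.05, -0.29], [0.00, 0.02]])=[[1.0, -0.00], [0.00, 1.0]]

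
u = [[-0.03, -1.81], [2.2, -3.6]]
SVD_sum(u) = [[0.73,-1.42], [1.91,-3.75]] + [[-0.76, -0.39], [0.29, 0.15]]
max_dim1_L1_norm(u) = 5.8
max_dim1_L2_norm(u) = 4.22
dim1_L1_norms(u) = [1.84, 5.8]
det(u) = 4.09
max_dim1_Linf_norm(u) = 3.6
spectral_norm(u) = 4.50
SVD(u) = [[0.36, 0.93], [0.93, -0.36]] @ diag([4.500106682553028, 0.9088673421581276]) @ [[0.45, -0.89], [-0.89, -0.45]]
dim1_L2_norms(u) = [1.81, 4.22]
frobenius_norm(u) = 4.59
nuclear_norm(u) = 5.41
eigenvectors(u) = [[(0.6+0.3j), (0.6-0.3j)],[0.74+0.00j, (0.74-0j)]]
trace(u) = -3.63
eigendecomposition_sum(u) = [[-0.01+2.26j, (-0.91-1.84j)], [(1.1+2.24j), (-1.8-1.37j)]] + [[(-0.01-2.26j), (-0.91+1.84j)], [(1.1-2.24j), -1.80+1.37j]]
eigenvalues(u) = [(-1.81+0.89j), (-1.81-0.89j)]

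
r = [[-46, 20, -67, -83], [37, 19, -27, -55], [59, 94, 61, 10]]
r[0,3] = -83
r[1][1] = 19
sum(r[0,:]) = -176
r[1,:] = [37, 19, -27, -55]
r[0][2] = -67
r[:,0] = [-46, 37, 59]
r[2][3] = 10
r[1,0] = 37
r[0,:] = [-46, 20, -67, -83]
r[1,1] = 19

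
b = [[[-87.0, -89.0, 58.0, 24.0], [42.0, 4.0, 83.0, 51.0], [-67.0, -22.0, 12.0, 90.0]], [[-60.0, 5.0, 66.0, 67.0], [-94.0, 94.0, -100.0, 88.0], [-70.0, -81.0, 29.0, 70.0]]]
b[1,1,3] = 88.0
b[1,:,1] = [5.0, 94.0, -81.0]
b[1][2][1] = -81.0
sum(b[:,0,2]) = 124.0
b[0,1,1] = 4.0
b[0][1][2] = 83.0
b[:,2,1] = [-22.0, -81.0]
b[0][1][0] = 42.0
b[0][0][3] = 24.0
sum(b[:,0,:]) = -16.0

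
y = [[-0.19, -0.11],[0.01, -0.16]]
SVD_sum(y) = [[-0.15, -0.15], [-0.08, -0.08]] + [[-0.04, 0.04], [0.09, -0.08]]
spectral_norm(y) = 0.24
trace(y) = -0.35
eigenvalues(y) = [(-0.18+0.03j), (-0.18-0.03j)]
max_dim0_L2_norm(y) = 0.19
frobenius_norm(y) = 0.27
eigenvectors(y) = [[0.96+0.00j, 0.96-0.00j], [-0.13-0.26j, -0.13+0.26j]]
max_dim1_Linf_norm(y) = 0.19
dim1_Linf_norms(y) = [0.19, 0.16]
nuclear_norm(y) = 0.37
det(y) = 0.03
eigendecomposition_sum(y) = [[(-0.09-0.03j), -0.05-0.33j],[0.03j, -0.08+0.06j]] + [[-0.09+0.03j,  (-0.06+0.33j)], [0.00-0.03j,  (-0.08-0.06j)]]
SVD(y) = [[-0.89, -0.46],[-0.46, 0.89]] @ diag([0.23720153254455276, 0.13279846745544724]) @ [[0.69, 0.72], [0.72, -0.69]]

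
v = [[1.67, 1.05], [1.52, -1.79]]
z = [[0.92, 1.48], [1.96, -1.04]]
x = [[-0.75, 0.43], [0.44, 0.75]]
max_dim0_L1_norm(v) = 3.19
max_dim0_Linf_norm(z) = 1.96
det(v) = -4.59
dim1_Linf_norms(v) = [1.67, 1.79]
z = x + v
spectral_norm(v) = 2.40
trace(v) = -0.12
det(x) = -0.75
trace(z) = -0.12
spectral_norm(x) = 0.87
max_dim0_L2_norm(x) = 0.87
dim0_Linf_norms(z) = [1.96, 1.48]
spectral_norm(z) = 2.23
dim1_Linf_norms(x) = [0.75, 0.75]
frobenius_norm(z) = 2.82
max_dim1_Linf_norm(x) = 0.75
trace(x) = 0.00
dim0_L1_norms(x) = [1.19, 1.18]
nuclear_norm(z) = 3.96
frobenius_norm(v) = 3.07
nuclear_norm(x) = 1.73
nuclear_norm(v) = 4.31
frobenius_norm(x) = 1.23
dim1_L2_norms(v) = [1.97, 2.35]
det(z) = -3.86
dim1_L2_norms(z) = [1.74, 2.22]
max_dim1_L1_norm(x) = 1.19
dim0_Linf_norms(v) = [1.67, 1.79]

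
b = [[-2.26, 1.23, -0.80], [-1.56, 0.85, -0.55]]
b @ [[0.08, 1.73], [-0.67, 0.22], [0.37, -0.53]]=[[-1.30, -3.22], [-0.9, -2.22]]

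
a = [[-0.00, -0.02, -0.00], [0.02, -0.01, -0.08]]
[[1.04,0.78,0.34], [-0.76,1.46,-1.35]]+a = [[1.04, 0.76, 0.34], [-0.74, 1.45, -1.43]]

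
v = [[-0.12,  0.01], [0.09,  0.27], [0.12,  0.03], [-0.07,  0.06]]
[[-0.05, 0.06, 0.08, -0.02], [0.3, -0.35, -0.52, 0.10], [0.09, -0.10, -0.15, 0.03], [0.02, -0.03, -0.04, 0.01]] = v @ [[0.48,-0.56,-0.83,0.17], [0.94,-1.1,-1.64,0.33]]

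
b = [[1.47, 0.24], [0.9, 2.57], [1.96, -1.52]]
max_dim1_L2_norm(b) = 2.72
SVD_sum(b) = [[-0.00, 0.03], [-0.34, 2.39], [0.25, -1.76]] + [[1.47,0.21], [1.24,0.18], [1.71,0.24]]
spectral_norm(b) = 3.00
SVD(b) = [[-0.01, 0.57], [-0.81, 0.48], [0.59, 0.66]] @ diag([3.002906113531401, 2.6015293335489678]) @ [[0.14, -0.99], [0.99, 0.14]]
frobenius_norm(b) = 3.97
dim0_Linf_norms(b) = [1.96, 2.57]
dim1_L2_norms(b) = [1.49, 2.72, 2.48]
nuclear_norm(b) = 5.60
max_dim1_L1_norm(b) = 3.48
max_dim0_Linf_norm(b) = 2.57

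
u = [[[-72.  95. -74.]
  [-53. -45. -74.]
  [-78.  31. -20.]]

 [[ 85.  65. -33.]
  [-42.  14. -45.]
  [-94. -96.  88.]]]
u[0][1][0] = -53.0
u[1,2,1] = -96.0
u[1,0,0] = 85.0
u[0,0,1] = 95.0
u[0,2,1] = 31.0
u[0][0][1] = 95.0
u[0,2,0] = -78.0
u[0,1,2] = -74.0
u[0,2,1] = 31.0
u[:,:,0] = [[-72.0, -53.0, -78.0], [85.0, -42.0, -94.0]]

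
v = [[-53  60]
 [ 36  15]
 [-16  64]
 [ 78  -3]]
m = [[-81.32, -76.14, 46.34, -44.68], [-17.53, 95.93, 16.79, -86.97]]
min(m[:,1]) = -76.14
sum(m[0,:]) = -155.79999999999998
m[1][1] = 95.93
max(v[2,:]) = 64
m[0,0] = -81.32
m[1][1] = 95.93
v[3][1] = -3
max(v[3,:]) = 78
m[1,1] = 95.93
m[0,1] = -76.14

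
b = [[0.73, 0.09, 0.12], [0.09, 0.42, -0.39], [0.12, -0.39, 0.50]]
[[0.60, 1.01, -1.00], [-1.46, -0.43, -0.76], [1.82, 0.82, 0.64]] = b@[[0.56, 1.18, -1.79], [-1.26, -0.08, 0.58], [2.52, 1.29, 2.16]]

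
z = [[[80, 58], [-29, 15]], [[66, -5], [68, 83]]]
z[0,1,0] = -29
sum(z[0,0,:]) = 138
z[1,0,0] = 66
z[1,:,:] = [[66, -5], [68, 83]]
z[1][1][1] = 83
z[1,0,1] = -5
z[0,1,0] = -29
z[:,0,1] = [58, -5]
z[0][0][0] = 80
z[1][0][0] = 66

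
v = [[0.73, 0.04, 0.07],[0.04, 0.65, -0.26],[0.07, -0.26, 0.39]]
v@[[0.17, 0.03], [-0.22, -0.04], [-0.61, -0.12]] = [[0.07,0.01], [0.02,0.01], [-0.17,-0.03]]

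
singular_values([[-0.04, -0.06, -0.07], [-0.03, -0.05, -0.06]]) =[0.13, 0.0]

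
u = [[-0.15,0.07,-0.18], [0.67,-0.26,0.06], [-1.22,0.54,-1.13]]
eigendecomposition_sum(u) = [[-0.21, 0.09, -0.17], [0.20, -0.09, 0.16], [-1.40, 0.61, -1.09]] + [[0.0, -0.00, -0.00], [0.01, -0.0, -0.0], [0.00, -0.0, -0.0]] + [[0.06, -0.02, -0.01], [0.46, -0.17, -0.09], [0.18, -0.07, -0.04]]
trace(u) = -1.54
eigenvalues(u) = [-1.39, 0.0, -0.15]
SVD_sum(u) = [[-0.18, 0.08, -0.14], [0.46, -0.20, 0.36], [-1.29, 0.56, -1.03]] + [[0.03,-0.01,-0.04], [0.21,-0.06,-0.30], [0.07,-0.02,-0.1]] + [[0.0, 0.0, 0.0], [-0.0, -0.00, -0.0], [-0.0, -0.0, -0.0]]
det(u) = 0.00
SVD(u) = [[-0.13, -0.12, -0.98], [0.33, -0.94, 0.07], [-0.94, -0.32, 0.16]] @ diag([1.864703697291118, 0.39959904288040915, 0.000852195926668446]) @ [[0.74, -0.32, 0.59],  [-0.57, 0.16, 0.81],  [-0.36, -0.93, -0.06]]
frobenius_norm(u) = 1.91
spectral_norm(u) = 1.86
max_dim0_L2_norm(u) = 1.4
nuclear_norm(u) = 2.27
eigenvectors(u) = [[-0.15, 0.36, 0.12], [0.14, 0.93, 0.93], [-0.98, 0.06, 0.36]]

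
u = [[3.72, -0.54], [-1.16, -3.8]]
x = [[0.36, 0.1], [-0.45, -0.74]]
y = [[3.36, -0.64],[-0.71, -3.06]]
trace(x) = -0.38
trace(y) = 0.30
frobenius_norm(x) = 0.94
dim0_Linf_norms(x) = [0.45, 0.74]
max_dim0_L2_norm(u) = 3.9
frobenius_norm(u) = 5.47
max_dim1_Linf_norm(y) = 3.36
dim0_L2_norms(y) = [3.43, 3.13]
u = y + x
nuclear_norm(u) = 7.71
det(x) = -0.22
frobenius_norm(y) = 4.64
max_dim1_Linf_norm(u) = 3.8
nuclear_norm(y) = 6.56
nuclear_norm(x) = 1.15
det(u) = -14.76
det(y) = -10.74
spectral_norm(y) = 3.43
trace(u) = -0.08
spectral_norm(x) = 0.91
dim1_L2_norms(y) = [3.42, 3.14]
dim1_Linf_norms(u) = [3.72, 3.8]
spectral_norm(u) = 4.17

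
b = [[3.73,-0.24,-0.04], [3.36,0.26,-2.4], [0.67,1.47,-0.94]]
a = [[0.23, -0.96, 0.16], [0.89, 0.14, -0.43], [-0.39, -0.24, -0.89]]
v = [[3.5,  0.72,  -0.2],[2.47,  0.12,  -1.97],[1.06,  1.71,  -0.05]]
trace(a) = -0.52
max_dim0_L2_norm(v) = 4.41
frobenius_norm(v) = 5.18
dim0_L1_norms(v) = [7.03, 2.55, 2.22]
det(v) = 9.54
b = a + v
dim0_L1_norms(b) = [7.76, 1.97, 3.38]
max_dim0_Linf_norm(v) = 3.5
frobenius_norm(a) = 1.73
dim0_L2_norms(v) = [4.41, 1.86, 1.98]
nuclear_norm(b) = 8.52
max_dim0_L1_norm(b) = 7.76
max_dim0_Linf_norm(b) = 3.73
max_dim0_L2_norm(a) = 1.0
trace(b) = 3.05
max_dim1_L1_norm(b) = 6.02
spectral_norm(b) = 5.41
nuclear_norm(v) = 7.65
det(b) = 11.69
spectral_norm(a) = 1.00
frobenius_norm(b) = 5.88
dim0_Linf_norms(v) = [3.5, 1.71, 1.97]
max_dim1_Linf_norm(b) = 3.73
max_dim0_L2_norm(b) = 5.06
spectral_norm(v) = 4.73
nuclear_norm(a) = 3.00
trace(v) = 3.57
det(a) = -1.00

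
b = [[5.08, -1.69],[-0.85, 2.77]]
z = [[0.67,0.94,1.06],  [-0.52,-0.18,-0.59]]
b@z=[[4.28, 5.08, 6.38], [-2.01, -1.30, -2.54]]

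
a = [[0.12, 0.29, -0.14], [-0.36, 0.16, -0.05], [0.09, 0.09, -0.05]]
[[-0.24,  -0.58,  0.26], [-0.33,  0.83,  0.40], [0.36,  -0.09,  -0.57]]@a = [[0.2, -0.14, 0.05], [-0.3, 0.07, -0.02], [0.02, 0.04, -0.02]]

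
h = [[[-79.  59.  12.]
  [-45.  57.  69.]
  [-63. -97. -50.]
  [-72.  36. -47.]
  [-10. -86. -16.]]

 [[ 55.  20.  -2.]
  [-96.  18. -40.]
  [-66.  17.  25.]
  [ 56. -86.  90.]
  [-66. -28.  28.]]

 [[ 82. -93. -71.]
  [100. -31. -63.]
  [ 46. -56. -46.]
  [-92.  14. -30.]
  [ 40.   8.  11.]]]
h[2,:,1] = [-93.0, -31.0, -56.0, 14.0, 8.0]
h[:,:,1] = [[59.0, 57.0, -97.0, 36.0, -86.0], [20.0, 18.0, 17.0, -86.0, -28.0], [-93.0, -31.0, -56.0, 14.0, 8.0]]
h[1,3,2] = 90.0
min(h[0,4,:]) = -86.0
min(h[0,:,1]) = -97.0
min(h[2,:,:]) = -93.0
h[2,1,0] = 100.0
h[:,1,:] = [[-45.0, 57.0, 69.0], [-96.0, 18.0, -40.0], [100.0, -31.0, -63.0]]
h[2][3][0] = -92.0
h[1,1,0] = -96.0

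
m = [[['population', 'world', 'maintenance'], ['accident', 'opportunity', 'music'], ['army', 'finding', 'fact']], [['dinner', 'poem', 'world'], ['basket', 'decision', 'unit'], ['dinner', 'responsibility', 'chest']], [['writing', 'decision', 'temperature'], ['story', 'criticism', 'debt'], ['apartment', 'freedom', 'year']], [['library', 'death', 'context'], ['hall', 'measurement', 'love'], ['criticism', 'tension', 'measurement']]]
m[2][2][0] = 'apartment'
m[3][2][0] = 'criticism'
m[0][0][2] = 'maintenance'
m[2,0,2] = 'temperature'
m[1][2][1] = 'responsibility'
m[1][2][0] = 'dinner'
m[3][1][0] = 'hall'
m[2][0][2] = 'temperature'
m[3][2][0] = 'criticism'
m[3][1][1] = 'measurement'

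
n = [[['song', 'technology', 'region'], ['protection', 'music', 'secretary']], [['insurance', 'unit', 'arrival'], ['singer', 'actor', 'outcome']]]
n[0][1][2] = 'secretary'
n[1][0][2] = 'arrival'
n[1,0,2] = 'arrival'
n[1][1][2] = 'outcome'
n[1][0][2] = 'arrival'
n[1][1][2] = 'outcome'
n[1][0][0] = 'insurance'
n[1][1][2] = 'outcome'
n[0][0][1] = 'technology'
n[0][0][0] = 'song'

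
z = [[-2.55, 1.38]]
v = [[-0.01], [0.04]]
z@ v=[[0.08]]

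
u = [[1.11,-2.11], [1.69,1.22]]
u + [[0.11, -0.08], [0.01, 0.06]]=[[1.22, -2.19], [1.7, 1.28]]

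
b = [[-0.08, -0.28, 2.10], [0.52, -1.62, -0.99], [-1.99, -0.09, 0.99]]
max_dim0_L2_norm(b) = 2.52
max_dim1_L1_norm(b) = 3.13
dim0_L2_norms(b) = [2.06, 1.65, 2.52]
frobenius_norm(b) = 3.65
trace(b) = -0.71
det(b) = -7.14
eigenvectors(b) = [[(0.7+0j), 0.70-0.00j, (0.07+0j)], [-0.10-0.21j, (-0.1+0.21j), (0.99+0j)], [0.17+0.65j, (0.17-0.65j), (0.08+0j)]]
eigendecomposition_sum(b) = [[-0.04+1.07j,-0.09-0.05j,(1.07-0.28j)], [(0.32-0.15j),-0.00+0.03j,(-0.24-0.27j)], [(-0.99+0.23j),0.02-0.09j,0.52+0.91j]] + [[-0.04-1.07j, (-0.09+0.05j), (1.07+0.28j)], [(0.32+0.15j), (-0-0.03j), (-0.24+0.27j)], [-0.99-0.23j, 0.02+0.09j, 0.52-0.91j]] + [[(-0.01+0j), (-0.11-0j), (-0.03-0j)], [(-0.11+0j), -1.62-0.00j, (-0.51-0j)], [-0.01+0.00j, -0.13-0.00j, -0.04-0.00j]]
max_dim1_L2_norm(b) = 2.22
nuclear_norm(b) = 6.04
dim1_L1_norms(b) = [2.46, 3.13, 3.07]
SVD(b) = [[-0.59, 0.56, 0.59], [0.49, 0.82, -0.3], [-0.65, 0.11, -0.75]] @ diag([2.8959471683282034, 1.5780812453367974, 1.5624178638789707]) @ [[0.55, -0.19, -0.81], [0.1, -0.95, 0.30], [0.83, 0.25, 0.50]]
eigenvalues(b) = [(0.48+2.01j), (0.48-2.01j), (-1.67+0j)]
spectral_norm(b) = 2.90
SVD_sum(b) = [[-0.93, 0.33, 1.38], [0.77, -0.27, -1.14], [-1.03, 0.37, 1.53]] + [[0.09, -0.84, 0.26],[0.13, -1.23, 0.38],[0.02, -0.17, 0.05]] + [[0.76, 0.23, 0.46], [-0.39, -0.11, -0.23], [-0.97, -0.29, -0.59]]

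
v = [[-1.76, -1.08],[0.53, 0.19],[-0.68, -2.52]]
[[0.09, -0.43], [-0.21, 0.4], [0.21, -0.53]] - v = [[1.85, 0.65], [-0.74, 0.21], [0.89, 1.99]]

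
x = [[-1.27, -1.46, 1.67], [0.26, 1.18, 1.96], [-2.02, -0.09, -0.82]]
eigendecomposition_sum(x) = [[(-0.71+0.93j), -0.51+0.13j, (0.97+0.79j)], [(0.33+0.56j), -0.04+0.29j, (0.61-0.33j)], [-0.96-0.44j, -0.21-0.42j, (-0.51+1j)]] + [[(-0.71-0.93j),  (-0.51-0.13j),  0.97-0.79j],[0.33-0.56j,  -0.04-0.29j,  0.61+0.33j],[(-0.96+0.44j),  (-0.21+0.42j),  (-0.51-1j)]] + [[(0.15-0j), -0.45+0.00j, (-0.26-0j)], [-0.41+0.00j, 1.26-0.00j, 0.74+0.00j], [-0.11+0.00j, (0.33-0j), (0.19+0j)]]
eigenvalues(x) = [(-1.25+2.22j), (-1.25-2.22j), (1.6+0j)]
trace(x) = -0.91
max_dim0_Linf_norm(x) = 2.02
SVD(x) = [[-0.50,-0.78,0.37], [-0.76,0.19,-0.62], [0.41,-0.59,-0.69]] @ diag([2.7028690636447594, 2.6905597365088925, 1.4322315207637701]) @ [[-0.14,-0.08,-0.99], [0.83,0.53,-0.16], [0.53,-0.85,-0.01]]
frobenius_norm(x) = 4.07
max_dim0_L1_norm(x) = 4.45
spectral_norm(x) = 2.70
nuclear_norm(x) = 6.83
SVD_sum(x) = [[0.19, 0.10, 1.34], [0.30, 0.16, 2.03], [-0.16, -0.08, -1.09]] + [[-1.75, -1.11, 0.34], [0.44, 0.28, -0.08], [-1.33, -0.85, 0.26]] + [[0.29, -0.45, -0.01], [-0.47, 0.75, 0.01], [-0.53, 0.84, 0.01]]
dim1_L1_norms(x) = [4.4, 3.4, 2.93]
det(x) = 10.42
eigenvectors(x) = [[0.69+0.00j, (0.69-0j), -0.33+0.00j], [0.14-0.35j, 0.14+0.35j, (0.91+0j)], [(0.13+0.6j), (0.13-0.6j), (0.24+0j)]]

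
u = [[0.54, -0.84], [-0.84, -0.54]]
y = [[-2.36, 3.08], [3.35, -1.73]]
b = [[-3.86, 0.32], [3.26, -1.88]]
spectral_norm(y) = 5.28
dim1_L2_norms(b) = [3.87, 3.76]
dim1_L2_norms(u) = [1.0, 1.0]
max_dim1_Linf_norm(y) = 3.35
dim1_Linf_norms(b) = [3.86, 3.26]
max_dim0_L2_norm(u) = 1.0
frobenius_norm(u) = 1.41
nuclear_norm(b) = 6.45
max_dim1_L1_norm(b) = 5.14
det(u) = -1.00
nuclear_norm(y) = 6.46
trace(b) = -5.74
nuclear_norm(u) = 2.00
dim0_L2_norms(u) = [1.0, 1.0]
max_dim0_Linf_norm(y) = 3.35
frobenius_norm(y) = 5.41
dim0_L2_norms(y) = [4.1, 3.53]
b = y @ u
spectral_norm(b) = 5.27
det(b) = 6.21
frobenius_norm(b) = 5.40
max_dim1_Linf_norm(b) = 3.86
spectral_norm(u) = 1.00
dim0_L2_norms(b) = [5.05, 1.91]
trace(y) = -4.09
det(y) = -6.24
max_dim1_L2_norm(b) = 3.87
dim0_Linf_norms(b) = [3.86, 1.88]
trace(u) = 0.00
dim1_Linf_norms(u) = [0.84, 0.84]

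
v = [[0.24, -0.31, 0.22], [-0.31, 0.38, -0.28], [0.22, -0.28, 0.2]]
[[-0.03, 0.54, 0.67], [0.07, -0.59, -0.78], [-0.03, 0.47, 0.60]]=v@ [[0.56, -5.1, -0.29], [-2.94, -4.65, -4.56], [-4.87, 1.45, -3.07]]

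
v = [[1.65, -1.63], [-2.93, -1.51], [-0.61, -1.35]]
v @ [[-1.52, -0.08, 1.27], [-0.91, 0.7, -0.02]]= [[-1.02, -1.27, 2.13], [5.83, -0.82, -3.69], [2.16, -0.9, -0.75]]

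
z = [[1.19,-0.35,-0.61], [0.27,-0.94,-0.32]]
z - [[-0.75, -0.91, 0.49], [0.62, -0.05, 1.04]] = [[1.94, 0.56, -1.10], [-0.35, -0.89, -1.36]]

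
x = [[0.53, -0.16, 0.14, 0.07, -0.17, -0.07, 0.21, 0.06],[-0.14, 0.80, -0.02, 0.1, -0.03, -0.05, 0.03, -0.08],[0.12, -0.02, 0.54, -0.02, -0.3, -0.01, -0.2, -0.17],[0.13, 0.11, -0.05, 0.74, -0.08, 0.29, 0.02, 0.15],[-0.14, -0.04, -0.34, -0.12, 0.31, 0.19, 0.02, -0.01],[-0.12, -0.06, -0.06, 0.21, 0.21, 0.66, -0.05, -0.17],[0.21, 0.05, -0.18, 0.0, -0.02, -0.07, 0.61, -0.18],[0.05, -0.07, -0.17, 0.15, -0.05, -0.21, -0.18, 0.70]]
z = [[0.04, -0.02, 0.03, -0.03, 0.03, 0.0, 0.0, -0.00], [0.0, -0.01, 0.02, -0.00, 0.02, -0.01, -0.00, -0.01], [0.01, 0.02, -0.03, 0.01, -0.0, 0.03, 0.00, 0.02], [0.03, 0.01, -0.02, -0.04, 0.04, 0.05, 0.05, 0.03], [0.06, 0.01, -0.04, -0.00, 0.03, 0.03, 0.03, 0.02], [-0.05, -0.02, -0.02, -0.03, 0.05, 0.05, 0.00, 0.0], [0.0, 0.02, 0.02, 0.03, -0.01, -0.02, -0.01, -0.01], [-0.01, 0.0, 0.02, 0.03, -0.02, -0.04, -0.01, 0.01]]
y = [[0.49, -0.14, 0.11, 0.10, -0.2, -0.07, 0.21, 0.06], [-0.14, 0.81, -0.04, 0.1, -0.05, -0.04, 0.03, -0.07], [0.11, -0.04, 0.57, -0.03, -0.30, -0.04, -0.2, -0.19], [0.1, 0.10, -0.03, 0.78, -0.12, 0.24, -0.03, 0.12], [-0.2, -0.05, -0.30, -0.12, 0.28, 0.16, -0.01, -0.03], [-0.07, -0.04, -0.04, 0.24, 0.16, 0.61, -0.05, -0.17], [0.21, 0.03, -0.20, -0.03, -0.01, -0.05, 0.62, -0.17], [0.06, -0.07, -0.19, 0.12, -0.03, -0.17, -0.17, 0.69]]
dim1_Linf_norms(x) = [0.53, 0.8, 0.54, 0.74, 0.34, 0.66, 0.61, 0.7]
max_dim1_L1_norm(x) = 1.58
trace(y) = 4.85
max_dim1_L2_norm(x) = 0.83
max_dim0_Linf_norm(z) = 0.06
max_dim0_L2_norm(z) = 0.09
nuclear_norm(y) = 4.86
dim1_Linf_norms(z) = [0.04, 0.02, 0.03, 0.05, 0.06, 0.05, 0.03, 0.04]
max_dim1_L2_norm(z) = 0.1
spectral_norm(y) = 0.99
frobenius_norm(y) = 2.03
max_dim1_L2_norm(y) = 0.85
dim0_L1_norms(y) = [1.38, 1.28, 1.48, 1.52, 1.15, 1.38, 1.32, 1.5]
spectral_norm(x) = 1.02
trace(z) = 0.04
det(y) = -0.00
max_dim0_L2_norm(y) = 0.85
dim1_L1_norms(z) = [0.15, 0.07, 0.12, 0.27, 0.22, 0.22, 0.12, 0.14]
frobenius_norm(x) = 2.06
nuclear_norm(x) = 4.92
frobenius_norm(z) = 0.21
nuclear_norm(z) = 0.44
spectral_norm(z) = 0.16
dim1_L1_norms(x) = [1.41, 1.25, 1.38, 1.57, 1.17, 1.54, 1.32, 1.58]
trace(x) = 4.89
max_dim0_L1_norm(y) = 1.52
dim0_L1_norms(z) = [0.2, 0.11, 0.2, 0.17, 0.2, 0.23, 0.1, 0.1]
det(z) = -0.00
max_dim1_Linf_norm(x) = 0.8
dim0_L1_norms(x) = [1.44, 1.31, 1.5, 1.41, 1.17, 1.55, 1.32, 1.52]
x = z + y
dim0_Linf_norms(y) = [0.49, 0.81, 0.57, 0.78, 0.3, 0.61, 0.62, 0.69]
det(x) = -0.00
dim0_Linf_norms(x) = [0.53, 0.8, 0.54, 0.74, 0.31, 0.66, 0.61, 0.7]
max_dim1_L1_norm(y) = 1.52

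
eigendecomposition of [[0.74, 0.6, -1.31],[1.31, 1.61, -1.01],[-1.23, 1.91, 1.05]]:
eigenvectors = [[(-0.72+0j),  (0.35+0.23j),  0.35-0.23j], [0.12+0.00j,  0.69+0.00j,  0.69-0.00j], [(-0.68+0j),  0.20-0.56j,  (0.2+0.56j)]]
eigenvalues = [(-0.59+0j), (2+1.25j), (2-1.25j)]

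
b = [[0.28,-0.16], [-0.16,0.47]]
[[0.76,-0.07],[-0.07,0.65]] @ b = [[0.22, -0.15],[-0.12, 0.32]]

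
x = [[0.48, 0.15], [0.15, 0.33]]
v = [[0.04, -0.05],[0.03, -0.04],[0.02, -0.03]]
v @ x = [[0.01, -0.01], [0.01, -0.01], [0.01, -0.01]]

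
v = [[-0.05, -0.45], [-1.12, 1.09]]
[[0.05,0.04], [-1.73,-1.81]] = v@[[1.3, 1.38], [-0.25, -0.24]]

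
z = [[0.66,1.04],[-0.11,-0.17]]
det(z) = 0.00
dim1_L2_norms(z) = [1.23, 0.2]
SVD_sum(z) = [[0.66, 1.04], [-0.11, -0.17]] + [[-0.0, 0.0], [-0.0, 0.00]]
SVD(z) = [[-0.99, 0.16], [0.16, 0.99]] @ diag([1.2482775708333818, 0.0017624285266386768]) @ [[-0.54, -0.84], [-0.84, 0.54]]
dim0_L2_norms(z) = [0.67, 1.05]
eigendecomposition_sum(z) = [[0.66, 1.05], [-0.11, -0.18]] + [[-0.0, -0.01], [0.00, 0.01]]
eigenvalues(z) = [0.49, 0.0]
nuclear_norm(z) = 1.25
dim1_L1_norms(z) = [1.7, 0.28]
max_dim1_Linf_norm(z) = 1.04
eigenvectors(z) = [[0.99, -0.85],  [-0.17, 0.53]]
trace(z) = 0.49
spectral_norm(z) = 1.25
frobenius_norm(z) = 1.25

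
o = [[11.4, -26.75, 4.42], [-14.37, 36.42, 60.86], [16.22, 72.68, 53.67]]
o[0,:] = [11.4, -26.75, 4.42]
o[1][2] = 60.86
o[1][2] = 60.86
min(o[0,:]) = -26.75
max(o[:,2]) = 60.86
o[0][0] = 11.4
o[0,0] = 11.4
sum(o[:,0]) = 13.25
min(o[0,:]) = -26.75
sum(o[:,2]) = 118.95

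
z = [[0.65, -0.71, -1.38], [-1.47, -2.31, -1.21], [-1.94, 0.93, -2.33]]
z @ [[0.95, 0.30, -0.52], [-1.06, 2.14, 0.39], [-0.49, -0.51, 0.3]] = [[2.05, -0.62, -1.03], [1.65, -4.77, -0.5], [-1.69, 2.60, 0.67]]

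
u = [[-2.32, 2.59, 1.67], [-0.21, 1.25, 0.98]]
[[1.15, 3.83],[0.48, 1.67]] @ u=[[-3.47, 7.77, 5.67],[-1.46, 3.33, 2.44]]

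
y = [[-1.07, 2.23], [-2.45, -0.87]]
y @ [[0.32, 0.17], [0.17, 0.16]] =[[0.04, 0.17], [-0.93, -0.56]]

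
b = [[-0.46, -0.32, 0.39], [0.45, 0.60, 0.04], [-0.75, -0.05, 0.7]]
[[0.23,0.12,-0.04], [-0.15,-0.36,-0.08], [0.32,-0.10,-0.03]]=b@[[-0.15,-0.01,-0.30], [-0.16,-0.58,0.12], [0.28,-0.19,-0.36]]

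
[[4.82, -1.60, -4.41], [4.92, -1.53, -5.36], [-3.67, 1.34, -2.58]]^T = [[4.82, 4.92, -3.67], [-1.60, -1.53, 1.34], [-4.41, -5.36, -2.58]]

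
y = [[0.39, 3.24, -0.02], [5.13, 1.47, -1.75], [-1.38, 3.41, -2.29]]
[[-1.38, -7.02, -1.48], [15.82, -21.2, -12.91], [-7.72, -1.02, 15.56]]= y @ [[3.36, -3.62, -4.01], [-0.83, -1.73, -0.0], [0.11, 0.05, -4.38]]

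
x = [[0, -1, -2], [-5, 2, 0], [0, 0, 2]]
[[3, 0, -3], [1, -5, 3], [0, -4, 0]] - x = [[3, 1, -1], [6, -7, 3], [0, -4, -2]]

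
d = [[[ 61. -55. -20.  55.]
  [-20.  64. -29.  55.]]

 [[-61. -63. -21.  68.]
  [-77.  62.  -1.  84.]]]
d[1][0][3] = 68.0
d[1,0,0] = -61.0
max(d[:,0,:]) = 68.0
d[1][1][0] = -77.0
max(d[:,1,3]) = 84.0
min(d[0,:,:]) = -55.0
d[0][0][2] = -20.0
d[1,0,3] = 68.0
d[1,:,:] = [[-61.0, -63.0, -21.0, 68.0], [-77.0, 62.0, -1.0, 84.0]]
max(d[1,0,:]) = 68.0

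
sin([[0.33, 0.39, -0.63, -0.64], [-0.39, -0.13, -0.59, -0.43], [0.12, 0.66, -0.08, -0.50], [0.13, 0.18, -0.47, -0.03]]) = [[0.31, 0.40, -0.7, -0.70], [-0.44, -0.22, -0.61, -0.44], [0.13, 0.71, -0.16, -0.57], [0.12, 0.19, -0.5, -0.07]]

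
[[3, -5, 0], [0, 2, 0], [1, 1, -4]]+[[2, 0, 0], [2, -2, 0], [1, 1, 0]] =[[5, -5, 0], [2, 0, 0], [2, 2, -4]]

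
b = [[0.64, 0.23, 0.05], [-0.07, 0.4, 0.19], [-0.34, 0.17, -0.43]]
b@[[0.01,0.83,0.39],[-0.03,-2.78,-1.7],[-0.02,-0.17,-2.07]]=[[-0.00, -0.12, -0.24], [-0.02, -1.20, -1.10], [0.0, -0.68, 0.47]]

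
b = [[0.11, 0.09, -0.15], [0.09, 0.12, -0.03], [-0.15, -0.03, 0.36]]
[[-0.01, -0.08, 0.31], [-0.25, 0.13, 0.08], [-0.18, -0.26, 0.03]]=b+[[-0.12, -0.17, 0.46],[-0.34, 0.01, 0.11],[-0.03, -0.23, -0.33]]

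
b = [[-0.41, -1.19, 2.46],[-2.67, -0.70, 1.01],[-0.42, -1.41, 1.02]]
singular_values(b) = [3.87, 2.01, 0.71]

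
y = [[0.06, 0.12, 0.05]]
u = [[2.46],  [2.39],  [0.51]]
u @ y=[[0.15, 0.30, 0.12],[0.14, 0.29, 0.12],[0.03, 0.06, 0.03]]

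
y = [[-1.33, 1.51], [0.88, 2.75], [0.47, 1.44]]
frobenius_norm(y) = 3.83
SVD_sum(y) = [[0.16, 1.34], [0.33, 2.81], [0.17, 1.47]] + [[-1.49, 0.17], [0.55, -0.06], [0.3, -0.03]]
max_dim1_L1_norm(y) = 3.63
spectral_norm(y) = 3.47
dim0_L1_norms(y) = [2.68, 5.7]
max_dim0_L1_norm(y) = 5.7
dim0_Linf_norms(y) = [1.33, 2.75]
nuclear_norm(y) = 5.09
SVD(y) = [[-0.39, 0.92], [-0.82, -0.34], [-0.43, -0.18]] @ diag([3.4704294097153445, 1.6237363431859282]) @ [[-0.12,-0.99], [-0.99,0.12]]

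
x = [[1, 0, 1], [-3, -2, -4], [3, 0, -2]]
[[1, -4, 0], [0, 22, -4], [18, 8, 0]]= x@[[4, 0, 0], [0, -3, 2], [-3, -4, 0]]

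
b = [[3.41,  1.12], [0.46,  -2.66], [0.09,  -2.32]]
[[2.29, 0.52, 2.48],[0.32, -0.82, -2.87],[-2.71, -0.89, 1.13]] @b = [[8.27, -4.57], [0.46, 9.2], [-9.55, -3.29]]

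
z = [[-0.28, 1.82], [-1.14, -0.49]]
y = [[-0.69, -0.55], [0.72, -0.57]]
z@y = [[1.50, -0.88], [0.43, 0.91]]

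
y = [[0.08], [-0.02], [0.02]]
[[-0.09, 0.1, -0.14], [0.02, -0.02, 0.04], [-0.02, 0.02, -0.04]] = y@[[-1.16, 1.20, -1.79]]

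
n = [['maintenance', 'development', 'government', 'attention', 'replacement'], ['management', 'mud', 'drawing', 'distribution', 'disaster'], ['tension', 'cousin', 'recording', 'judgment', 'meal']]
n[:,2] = ['government', 'drawing', 'recording']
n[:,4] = ['replacement', 'disaster', 'meal']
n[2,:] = ['tension', 'cousin', 'recording', 'judgment', 'meal']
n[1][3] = 'distribution'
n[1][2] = 'drawing'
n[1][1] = 'mud'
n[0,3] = 'attention'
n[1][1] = 'mud'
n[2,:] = ['tension', 'cousin', 'recording', 'judgment', 'meal']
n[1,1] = 'mud'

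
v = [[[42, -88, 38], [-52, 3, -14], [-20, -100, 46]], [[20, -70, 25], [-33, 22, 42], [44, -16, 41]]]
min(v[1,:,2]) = 25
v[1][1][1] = 22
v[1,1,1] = 22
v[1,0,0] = 20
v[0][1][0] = -52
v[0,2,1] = -100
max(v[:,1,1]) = 22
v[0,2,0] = -20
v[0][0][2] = 38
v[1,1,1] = 22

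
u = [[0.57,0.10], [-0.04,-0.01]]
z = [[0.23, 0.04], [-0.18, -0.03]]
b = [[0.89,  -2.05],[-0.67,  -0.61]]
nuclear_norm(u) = 0.58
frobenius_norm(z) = 0.30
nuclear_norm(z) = 0.30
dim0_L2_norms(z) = [0.29, 0.05]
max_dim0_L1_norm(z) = 0.41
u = b @ z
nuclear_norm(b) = 3.11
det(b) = -1.92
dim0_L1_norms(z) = [0.41, 0.07]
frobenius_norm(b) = 2.41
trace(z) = 0.20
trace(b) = 0.28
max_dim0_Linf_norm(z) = 0.23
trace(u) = 0.56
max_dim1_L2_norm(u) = 0.58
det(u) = -0.00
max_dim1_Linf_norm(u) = 0.57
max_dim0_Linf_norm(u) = 0.57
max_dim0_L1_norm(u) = 0.61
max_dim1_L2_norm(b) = 2.23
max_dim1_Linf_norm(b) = 2.05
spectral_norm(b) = 2.26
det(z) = 0.00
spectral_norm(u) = 0.58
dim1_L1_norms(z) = [0.27, 0.21]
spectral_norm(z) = 0.30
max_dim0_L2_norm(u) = 0.57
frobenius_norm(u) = 0.58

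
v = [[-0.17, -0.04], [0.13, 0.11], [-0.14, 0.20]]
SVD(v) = [[-0.52, 0.48], [0.27, -0.69], [-0.81, -0.55]] @ diag([0.2619086324846677, 0.22473065707644618]) @ [[0.91, -0.42],[-0.42, -0.91]]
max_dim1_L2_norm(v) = 0.24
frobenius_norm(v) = 0.35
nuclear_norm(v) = 0.49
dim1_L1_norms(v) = [0.21, 0.24, 0.34]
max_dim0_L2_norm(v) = 0.26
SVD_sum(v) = [[-0.12, 0.06], [0.07, -0.03], [-0.19, 0.09]] + [[-0.05, -0.10], [0.06, 0.14], [0.05, 0.11]]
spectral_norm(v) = 0.26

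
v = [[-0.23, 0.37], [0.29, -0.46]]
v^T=[[-0.23, 0.29], [0.37, -0.46]]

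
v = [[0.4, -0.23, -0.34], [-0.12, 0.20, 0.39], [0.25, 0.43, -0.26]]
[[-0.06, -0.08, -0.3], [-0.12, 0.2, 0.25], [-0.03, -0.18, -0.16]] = v @ [[-0.56, 0.29, -0.26], [-0.02, -0.17, 0.08], [-0.46, 0.7, 0.51]]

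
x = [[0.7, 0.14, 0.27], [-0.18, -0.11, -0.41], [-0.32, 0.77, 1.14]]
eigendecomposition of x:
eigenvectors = [[(0.17-0.42j), 0.17+0.42j, (-0.1+0j)], [-0.31+0.22j, (-0.31-0.22j), (-0.79+0j)], [(0.8+0j), (0.8-0j), (0.6+0j)]]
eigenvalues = [(0.78+0.38j), (0.78-0.38j), (0.18+0j)]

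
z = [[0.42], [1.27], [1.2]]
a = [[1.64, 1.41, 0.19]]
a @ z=[[2.71]]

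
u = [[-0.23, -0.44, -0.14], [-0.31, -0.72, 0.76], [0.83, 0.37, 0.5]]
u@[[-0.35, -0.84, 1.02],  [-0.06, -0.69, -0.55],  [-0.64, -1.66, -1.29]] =[[0.20, 0.73, 0.19], [-0.33, -0.5, -0.9], [-0.63, -1.78, -0.0]]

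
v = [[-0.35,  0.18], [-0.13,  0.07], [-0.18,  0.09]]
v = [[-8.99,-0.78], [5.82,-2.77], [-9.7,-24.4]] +[[8.64, 0.96],[-5.95, 2.84],[9.52, 24.49]]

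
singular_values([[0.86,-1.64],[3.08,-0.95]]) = [3.52, 1.2]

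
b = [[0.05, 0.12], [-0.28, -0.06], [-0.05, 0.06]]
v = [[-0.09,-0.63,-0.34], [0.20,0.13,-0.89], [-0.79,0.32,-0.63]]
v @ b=[[0.19, 0.01], [0.02, -0.04], [-0.1, -0.15]]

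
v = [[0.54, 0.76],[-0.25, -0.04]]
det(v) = 0.168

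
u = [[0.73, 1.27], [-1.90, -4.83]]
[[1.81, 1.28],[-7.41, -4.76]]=u@[[-0.60, 0.14], [1.77, 0.93]]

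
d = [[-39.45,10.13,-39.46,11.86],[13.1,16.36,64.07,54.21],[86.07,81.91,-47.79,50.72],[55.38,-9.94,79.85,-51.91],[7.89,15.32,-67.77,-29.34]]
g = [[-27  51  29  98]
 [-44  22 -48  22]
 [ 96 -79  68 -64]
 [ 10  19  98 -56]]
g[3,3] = -56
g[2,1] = -79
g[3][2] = 98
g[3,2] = 98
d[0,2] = -39.46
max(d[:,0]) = 86.07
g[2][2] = 68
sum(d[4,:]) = -73.89999999999999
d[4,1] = 15.32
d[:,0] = [-39.45, 13.1, 86.07, 55.38, 7.89]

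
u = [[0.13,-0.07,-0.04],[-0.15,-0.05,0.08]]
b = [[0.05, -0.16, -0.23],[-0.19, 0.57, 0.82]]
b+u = [[0.18,-0.23,-0.27], [-0.34,0.52,0.90]]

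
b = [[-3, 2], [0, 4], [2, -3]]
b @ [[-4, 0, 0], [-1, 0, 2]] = [[10, 0, 4], [-4, 0, 8], [-5, 0, -6]]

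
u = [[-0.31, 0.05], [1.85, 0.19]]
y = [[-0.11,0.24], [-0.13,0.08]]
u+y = [[-0.42, 0.29], [1.72, 0.27]]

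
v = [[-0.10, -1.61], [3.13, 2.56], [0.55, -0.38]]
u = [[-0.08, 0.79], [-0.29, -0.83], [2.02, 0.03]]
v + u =[[-0.18,-0.82], [2.84,1.73], [2.57,-0.35]]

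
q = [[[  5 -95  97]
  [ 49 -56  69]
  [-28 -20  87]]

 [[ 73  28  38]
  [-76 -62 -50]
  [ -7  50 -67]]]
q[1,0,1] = 28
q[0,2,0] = -28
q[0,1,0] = 49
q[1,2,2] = -67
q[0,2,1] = -20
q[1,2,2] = -67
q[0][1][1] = -56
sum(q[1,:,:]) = -73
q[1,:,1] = [28, -62, 50]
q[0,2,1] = -20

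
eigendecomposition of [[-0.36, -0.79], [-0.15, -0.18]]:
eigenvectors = [[-0.95, 0.87], [-0.32, -0.49]]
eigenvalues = [-0.63, 0.09]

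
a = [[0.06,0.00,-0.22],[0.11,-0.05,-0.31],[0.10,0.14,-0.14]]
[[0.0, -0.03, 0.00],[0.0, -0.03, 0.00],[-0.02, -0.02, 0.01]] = a@[[-0.07,0.01,0.05], [-0.08,-0.03,0.04], [-0.02,0.12,0.01]]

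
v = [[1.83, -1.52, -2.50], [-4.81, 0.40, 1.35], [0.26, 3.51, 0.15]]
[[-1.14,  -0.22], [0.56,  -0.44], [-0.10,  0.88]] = v@[[0.02, 0.12], [-0.05, 0.24], [0.5, 0.03]]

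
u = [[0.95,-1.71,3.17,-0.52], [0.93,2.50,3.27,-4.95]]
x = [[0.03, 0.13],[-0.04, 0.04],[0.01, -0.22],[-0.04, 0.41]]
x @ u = [[0.15, 0.27, 0.52, -0.66], [-0.00, 0.17, 0.0, -0.18], [-0.20, -0.57, -0.69, 1.08], [0.34, 1.09, 1.21, -2.01]]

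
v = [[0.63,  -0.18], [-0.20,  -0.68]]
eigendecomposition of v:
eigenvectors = [[0.99, 0.13], [-0.15, 0.99]]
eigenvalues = [0.66, -0.71]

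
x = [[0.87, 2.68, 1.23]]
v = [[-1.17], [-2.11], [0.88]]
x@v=[[-5.59]]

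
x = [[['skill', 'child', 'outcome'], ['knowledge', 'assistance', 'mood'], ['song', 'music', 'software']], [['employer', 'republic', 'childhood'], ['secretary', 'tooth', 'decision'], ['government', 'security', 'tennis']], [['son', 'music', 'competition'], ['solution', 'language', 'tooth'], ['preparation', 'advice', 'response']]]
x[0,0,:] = ['skill', 'child', 'outcome']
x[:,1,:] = [['knowledge', 'assistance', 'mood'], ['secretary', 'tooth', 'decision'], ['solution', 'language', 'tooth']]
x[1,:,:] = [['employer', 'republic', 'childhood'], ['secretary', 'tooth', 'decision'], ['government', 'security', 'tennis']]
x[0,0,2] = 'outcome'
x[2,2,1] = 'advice'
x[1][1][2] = 'decision'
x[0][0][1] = 'child'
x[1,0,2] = 'childhood'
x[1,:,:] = [['employer', 'republic', 'childhood'], ['secretary', 'tooth', 'decision'], ['government', 'security', 'tennis']]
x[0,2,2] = 'software'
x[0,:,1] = ['child', 'assistance', 'music']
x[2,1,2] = 'tooth'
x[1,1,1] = 'tooth'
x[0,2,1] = 'music'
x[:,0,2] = ['outcome', 'childhood', 'competition']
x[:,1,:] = [['knowledge', 'assistance', 'mood'], ['secretary', 'tooth', 'decision'], ['solution', 'language', 'tooth']]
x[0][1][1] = 'assistance'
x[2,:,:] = [['son', 'music', 'competition'], ['solution', 'language', 'tooth'], ['preparation', 'advice', 'response']]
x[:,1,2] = ['mood', 'decision', 'tooth']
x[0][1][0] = 'knowledge'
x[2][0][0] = 'son'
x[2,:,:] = [['son', 'music', 'competition'], ['solution', 'language', 'tooth'], ['preparation', 'advice', 'response']]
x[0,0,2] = 'outcome'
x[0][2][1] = 'music'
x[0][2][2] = 'software'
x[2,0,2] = 'competition'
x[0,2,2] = 'software'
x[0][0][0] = 'skill'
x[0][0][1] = 'child'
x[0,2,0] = 'song'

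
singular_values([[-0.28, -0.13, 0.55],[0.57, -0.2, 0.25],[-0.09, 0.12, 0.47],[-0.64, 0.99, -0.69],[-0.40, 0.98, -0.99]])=[2.07, 0.78, 0.38]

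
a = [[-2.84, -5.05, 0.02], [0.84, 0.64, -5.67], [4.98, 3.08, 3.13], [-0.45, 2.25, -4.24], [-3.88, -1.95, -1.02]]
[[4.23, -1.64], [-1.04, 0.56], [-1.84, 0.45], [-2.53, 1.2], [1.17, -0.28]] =a@ [[0.13,-0.10], [-0.91,0.38], [0.1,-0.07]]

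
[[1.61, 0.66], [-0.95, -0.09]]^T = [[1.61, -0.95], [0.66, -0.09]]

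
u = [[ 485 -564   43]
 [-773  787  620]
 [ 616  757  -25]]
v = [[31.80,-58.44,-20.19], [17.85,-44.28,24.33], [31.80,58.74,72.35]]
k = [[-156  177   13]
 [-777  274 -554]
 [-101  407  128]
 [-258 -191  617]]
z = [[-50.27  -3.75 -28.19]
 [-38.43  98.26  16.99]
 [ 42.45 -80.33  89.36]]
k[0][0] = -156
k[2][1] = 407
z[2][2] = 89.36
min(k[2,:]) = -101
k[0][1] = 177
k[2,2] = 128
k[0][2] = 13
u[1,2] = 620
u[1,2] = 620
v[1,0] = 17.85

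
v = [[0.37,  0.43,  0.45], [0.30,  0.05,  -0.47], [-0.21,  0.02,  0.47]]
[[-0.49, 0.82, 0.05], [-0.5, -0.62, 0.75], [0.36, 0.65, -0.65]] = v@[[-0.62, 0.28, 1.51],[-1.19, 0.09, -0.47],[0.55, 1.51, -0.69]]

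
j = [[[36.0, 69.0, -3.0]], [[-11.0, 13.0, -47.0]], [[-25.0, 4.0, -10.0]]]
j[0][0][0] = 36.0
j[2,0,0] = -25.0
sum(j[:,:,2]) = -60.0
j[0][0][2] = -3.0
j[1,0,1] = 13.0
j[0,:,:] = [[36.0, 69.0, -3.0]]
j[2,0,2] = -10.0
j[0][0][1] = 69.0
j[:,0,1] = [69.0, 13.0, 4.0]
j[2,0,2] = -10.0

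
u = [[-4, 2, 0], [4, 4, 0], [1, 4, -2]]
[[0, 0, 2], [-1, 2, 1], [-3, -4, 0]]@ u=[[2, 8, -4], [13, 10, -2], [-4, -22, 0]]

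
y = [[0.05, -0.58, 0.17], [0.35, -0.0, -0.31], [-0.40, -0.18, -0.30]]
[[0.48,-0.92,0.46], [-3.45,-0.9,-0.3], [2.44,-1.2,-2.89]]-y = [[0.43,-0.34,0.29], [-3.8,-0.9,0.01], [2.84,-1.02,-2.59]]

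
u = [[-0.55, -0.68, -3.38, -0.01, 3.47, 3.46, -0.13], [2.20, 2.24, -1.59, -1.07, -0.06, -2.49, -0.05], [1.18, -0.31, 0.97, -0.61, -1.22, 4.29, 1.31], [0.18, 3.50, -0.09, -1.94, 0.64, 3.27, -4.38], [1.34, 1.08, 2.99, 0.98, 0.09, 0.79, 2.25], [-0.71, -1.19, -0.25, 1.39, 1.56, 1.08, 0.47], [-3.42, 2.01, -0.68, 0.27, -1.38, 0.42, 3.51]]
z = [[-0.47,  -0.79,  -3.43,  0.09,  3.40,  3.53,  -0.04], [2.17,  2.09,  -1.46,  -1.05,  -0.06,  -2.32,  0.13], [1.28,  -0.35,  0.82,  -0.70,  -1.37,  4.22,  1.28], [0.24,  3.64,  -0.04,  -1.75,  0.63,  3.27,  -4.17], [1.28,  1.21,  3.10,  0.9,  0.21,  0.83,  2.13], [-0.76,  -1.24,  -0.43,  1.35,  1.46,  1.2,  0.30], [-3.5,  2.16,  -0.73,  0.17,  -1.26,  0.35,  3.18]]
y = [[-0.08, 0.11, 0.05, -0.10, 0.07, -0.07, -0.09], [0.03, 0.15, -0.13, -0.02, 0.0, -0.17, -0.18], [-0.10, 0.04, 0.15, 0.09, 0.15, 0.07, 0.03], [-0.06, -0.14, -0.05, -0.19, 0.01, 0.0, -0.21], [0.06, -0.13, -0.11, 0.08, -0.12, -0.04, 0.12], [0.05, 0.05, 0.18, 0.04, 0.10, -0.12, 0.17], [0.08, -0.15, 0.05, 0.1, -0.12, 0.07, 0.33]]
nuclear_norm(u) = 31.85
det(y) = 0.00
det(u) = -5291.83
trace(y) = 0.12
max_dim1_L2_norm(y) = 0.41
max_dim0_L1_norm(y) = 1.13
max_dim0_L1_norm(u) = 15.8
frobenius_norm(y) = 0.81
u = z + y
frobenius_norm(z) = 13.39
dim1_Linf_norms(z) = [3.53, 2.32, 4.22, 4.17, 3.1, 1.46, 3.5]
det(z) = -6141.68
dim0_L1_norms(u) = [9.58, 11.01, 9.95, 6.27, 8.42, 15.8, 12.1]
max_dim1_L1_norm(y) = 0.9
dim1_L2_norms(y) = [0.22, 0.32, 0.27, 0.33, 0.26, 0.3, 0.41]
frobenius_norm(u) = 13.55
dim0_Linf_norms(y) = [0.1, 0.15, 0.18, 0.19, 0.15, 0.17, 0.33]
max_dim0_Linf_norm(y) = 0.33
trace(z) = 5.28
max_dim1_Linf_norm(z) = 4.22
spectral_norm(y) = 0.59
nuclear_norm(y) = 1.66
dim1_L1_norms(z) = [11.75, 9.28, 10.02, 13.74, 9.66, 6.74, 11.35]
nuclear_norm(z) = 31.71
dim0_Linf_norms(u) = [3.42, 3.5, 3.38, 1.94, 3.47, 4.29, 4.38]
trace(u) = 5.40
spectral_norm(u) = 7.79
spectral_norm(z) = 7.63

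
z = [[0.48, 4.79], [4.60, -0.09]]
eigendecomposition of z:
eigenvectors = [[0.74,-0.69], [0.68,0.72]]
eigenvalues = [4.9, -4.51]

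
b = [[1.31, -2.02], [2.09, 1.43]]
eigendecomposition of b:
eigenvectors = [[(0.02-0.7j),(0.02+0.7j)], [-0.71+0.00j,-0.71-0.00j]]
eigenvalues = [(1.37+2.05j), (1.37-2.05j)]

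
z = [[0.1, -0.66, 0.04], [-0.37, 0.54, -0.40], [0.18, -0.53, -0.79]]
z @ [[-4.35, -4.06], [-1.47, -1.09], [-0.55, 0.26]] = [[0.51, 0.32], [1.04, 0.81], [0.43, -0.36]]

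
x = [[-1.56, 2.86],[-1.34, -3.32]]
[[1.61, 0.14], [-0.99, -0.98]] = x@[[-0.28,0.26], [0.41,0.19]]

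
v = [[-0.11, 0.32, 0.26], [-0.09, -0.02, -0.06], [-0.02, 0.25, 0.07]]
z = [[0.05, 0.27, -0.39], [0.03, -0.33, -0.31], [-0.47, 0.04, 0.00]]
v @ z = [[-0.12, -0.12, -0.06], [0.02, -0.02, 0.04], [-0.03, -0.09, -0.07]]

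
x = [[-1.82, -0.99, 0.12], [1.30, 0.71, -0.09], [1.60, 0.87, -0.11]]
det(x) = 0.00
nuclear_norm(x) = 3.14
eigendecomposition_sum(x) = [[-1.82,-0.99,0.12], [1.30,0.71,-0.08], [1.61,0.87,-0.10]] + [[0.00, 0.00, 0.0],[-0.00, -0.00, -0.00],[-0.01, -0.0, -0.01]] + [[-0.00, -0.00, 0.0], [0.00, 0.00, -0.0], [0.0, 0.0, -0.00]]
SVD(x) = [[-0.66, -0.72, 0.19], [0.47, -0.60, -0.64], [0.58, -0.33, 0.74]] @ diag([3.1365710489140737, 0.004277897970362131, 0.001937705608053564]) @ [[0.88, 0.48, -0.06],[0.21, -0.26, 0.94],[0.43, -0.84, -0.33]]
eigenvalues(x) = [-1.22, -0.01, 0.0]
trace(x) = -1.22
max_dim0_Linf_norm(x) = 1.82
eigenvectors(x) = [[0.66, 0.22, 0.47], [-0.47, -0.51, -0.87], [-0.58, -0.83, -0.14]]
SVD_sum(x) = [[-1.82, -0.99, 0.12],[1.30, 0.71, -0.09],[1.6, 0.87, -0.11]] + [[-0.00, 0.00, -0.0], [-0.0, 0.00, -0.0], [-0.00, 0.0, -0.00]] + [[0.00, -0.0, -0.00], [-0.00, 0.00, 0.00], [0.00, -0.0, -0.00]]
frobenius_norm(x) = 3.14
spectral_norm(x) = 3.14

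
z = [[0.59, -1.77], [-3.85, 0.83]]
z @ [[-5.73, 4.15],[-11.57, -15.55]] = [[17.10, 29.97], [12.46, -28.88]]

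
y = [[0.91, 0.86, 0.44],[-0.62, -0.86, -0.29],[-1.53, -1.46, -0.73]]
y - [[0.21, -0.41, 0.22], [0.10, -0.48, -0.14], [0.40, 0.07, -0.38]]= [[0.70, 1.27, 0.22], [-0.72, -0.38, -0.15], [-1.93, -1.53, -0.35]]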